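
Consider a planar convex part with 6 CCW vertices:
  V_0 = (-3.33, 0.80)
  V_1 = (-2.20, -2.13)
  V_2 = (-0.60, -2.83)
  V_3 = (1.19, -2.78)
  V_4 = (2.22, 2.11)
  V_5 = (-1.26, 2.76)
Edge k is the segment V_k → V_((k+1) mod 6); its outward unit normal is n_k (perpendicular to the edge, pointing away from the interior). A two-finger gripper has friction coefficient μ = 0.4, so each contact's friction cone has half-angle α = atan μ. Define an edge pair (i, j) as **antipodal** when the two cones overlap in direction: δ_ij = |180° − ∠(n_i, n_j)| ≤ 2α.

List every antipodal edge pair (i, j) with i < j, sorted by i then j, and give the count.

count = 5; pairs: (0,3), (1,4), (2,4), (2,5), (3,5)

α = atan 0.4 = 21.80°;  2α = 43.60°
n_0 = (-0.9330, -0.3598)
n_1 = (-0.4008, -0.9162)
n_2 = (+0.0279, -0.9996)
n_3 = (+0.9785, -0.2061)
n_4 = (+0.1836, +0.9830)
n_5 = (-0.6876, +0.7261)
  (0,1): δ = 134.72°  ·
  (0,2): δ = 109.49°  ·
  (0,3): δ = 32.98°  ✓
  (0,4): δ = 58.33°  ·
  (0,5): δ = 112.35°  ·
  (1,2): δ = 154.77°  ·
  (1,3): δ = 78.27°  ·
  (1,4): δ = 13.05°  ✓
  (1,5): δ = 67.07°  ·
  (2,3): δ = 103.49°  ·
  (2,4): δ = 12.18°  ✓
  (2,5): δ = 41.84°  ✓
  (3,4): δ = 88.69°  ·
  (3,5): δ = 34.67°  ✓
  (4,5): δ = 125.98°  ·
antipodal pairs: 5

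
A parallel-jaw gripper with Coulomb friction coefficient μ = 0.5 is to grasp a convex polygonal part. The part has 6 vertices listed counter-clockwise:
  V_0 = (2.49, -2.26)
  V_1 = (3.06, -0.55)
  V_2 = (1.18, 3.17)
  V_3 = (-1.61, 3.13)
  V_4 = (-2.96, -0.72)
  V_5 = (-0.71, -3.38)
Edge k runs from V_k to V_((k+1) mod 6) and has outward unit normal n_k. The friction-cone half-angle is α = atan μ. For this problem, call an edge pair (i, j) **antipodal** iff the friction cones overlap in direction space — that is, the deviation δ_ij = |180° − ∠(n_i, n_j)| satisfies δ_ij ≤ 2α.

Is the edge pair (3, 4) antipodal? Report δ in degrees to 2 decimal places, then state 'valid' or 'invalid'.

δ = 120.45°, invalid

α = atan 0.5 = 26.57°;  2α = 53.13°
edge 3: e_3 = (-1.35, -3.85);  n_3 = (-0.9437, +0.3309)
edge 4: e_4 = (+2.25, -2.66);  n_4 = (-0.7635, -0.6458)
∠(n_3, n_4) = 59.55°
δ = |180° − 59.55°| = 120.45°
120.45° > 2α = 53.13°  →  invalid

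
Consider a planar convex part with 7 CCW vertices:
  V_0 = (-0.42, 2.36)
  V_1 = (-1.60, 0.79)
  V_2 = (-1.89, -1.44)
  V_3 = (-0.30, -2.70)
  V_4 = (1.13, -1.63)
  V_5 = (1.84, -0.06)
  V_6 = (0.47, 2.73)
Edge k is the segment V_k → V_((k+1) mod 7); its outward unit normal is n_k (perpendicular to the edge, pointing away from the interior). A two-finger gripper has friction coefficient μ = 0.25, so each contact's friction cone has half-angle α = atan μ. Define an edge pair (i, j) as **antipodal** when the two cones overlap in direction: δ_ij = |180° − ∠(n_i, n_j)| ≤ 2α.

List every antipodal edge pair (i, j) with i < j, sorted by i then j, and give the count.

count = 5; pairs: (0,3), (0,4), (1,4), (2,5), (3,6)

α = atan 0.25 = 14.04°;  2α = 28.07°
n_0 = (-0.7994, +0.6008)
n_1 = (-0.9916, +0.1290)
n_2 = (-0.6211, -0.7837)
n_3 = (+0.5991, -0.8007)
n_4 = (+0.9112, -0.4121)
n_5 = (+0.8976, +0.4408)
n_6 = (-0.3839, +0.9234)
  (0,1): δ = 150.48°  ·
  (0,2): δ = 91.47°  ·
  (0,3): δ = 16.27°  ✓
  (0,4): δ = 12.59°  ✓
  (0,5): δ = 63.08°  ·
  (0,6): δ = 149.50°  ·
  (1,2): δ = 120.99°  ·
  (1,3): δ = 45.78°  ·
  (1,4): δ = 16.92°  ✓
  (1,5): δ = 33.56°  ·
  (1,6): δ = 119.98°  ·
  (2,3): δ = 104.80°  ·
  (2,4): δ = 75.94°  ·
  (2,5): δ = 25.45°  ✓
  (2,6): δ = 60.97°  ·
  (3,4): δ = 151.14°  ·
  (3,5): δ = 100.65°  ·
  (3,6): δ = 14.23°  ✓
  (4,5): δ = 129.51°  ·
  (4,6): δ = 43.09°  ·
  (5,6): δ = 93.58°  ·
antipodal pairs: 5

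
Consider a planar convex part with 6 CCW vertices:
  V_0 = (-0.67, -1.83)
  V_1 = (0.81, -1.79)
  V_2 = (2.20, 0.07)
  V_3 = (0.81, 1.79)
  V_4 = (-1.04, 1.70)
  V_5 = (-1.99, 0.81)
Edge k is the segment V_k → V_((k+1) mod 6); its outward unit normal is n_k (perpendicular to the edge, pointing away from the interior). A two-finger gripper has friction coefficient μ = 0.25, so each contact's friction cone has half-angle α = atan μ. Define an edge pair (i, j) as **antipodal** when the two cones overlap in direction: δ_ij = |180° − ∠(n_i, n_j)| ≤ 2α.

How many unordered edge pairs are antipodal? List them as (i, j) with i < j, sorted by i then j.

α = atan 0.25 = 14.04°;  2α = 28.07°
n_0 = (+0.0270, -0.9996)
n_1 = (+0.8010, -0.5986)
n_2 = (+0.7778, +0.6285)
n_3 = (-0.0486, +0.9988)
n_4 = (-0.6837, +0.7298)
n_5 = (-0.8944, -0.4472)
  (0,1): δ = 128.32°  ·
  (0,2): δ = 52.61°  ·
  (0,3): δ = 1.24°  ✓
  (0,4): δ = 41.58°  ·
  (0,5): δ = 115.02°  ·
  (1,2): δ = 104.29°  ·
  (1,3): δ = 50.44°  ·
  (1,4): δ = 10.10°  ✓
  (1,5): δ = 63.34°  ·
  (2,3): δ = 126.16°  ·
  (2,4): δ = 85.81°  ·
  (2,5): δ = 12.38°  ✓
  (3,4): δ = 139.65°  ·
  (3,5): δ = 66.22°  ·
  (4,5): δ = 106.57°  ·
antipodal pairs: 3

count = 3; pairs: (0,3), (1,4), (2,5)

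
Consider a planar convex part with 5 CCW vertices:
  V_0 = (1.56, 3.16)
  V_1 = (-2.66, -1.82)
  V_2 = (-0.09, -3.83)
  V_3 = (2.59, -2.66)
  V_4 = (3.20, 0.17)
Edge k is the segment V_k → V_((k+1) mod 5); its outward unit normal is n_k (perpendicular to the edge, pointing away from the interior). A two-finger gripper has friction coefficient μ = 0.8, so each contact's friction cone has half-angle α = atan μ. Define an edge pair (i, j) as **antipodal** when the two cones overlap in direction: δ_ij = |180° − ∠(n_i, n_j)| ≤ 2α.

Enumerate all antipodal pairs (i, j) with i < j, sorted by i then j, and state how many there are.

α = atan 0.8 = 38.66°;  2α = 77.32°
n_0 = (-0.7629, +0.6465)
n_1 = (-0.6161, -0.7877)
n_2 = (+0.4001, -0.9165)
n_3 = (+0.9775, -0.2107)
n_4 = (+0.8768, +0.4809)
  (0,1): δ = 87.75°  ·
  (0,2): δ = 26.14°  ✓
  (0,3): δ = 28.11°  ✓
  (0,4): δ = 69.02°  ✓
  (1,2): δ = 118.39°  ·
  (1,3): δ = 64.13°  ✓
  (1,4): δ = 23.23°  ✓
  (2,3): δ = 125.75°  ·
  (2,4): δ = 84.84°  ·
  (3,4): δ = 139.09°  ·
antipodal pairs: 5

count = 5; pairs: (0,2), (0,3), (0,4), (1,3), (1,4)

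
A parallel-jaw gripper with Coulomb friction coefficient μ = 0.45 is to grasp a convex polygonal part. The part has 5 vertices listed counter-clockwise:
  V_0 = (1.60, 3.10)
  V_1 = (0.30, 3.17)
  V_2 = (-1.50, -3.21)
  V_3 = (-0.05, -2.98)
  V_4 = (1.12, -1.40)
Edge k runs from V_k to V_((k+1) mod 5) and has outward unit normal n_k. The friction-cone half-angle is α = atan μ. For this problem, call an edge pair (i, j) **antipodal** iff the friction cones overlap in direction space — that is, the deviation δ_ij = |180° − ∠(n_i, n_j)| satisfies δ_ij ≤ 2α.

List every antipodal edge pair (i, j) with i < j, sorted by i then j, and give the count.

count = 3; pairs: (0,2), (1,3), (1,4)

α = atan 0.45 = 24.23°;  2α = 48.46°
n_0 = (+0.0538, +0.9986)
n_1 = (-0.9624, +0.2715)
n_2 = (+0.1567, -0.9877)
n_3 = (+0.8036, -0.5951)
n_4 = (+0.9944, -0.1061)
  (0,1): δ = 102.67°  ·
  (0,2): δ = 12.10°  ✓
  (0,3): δ = 56.56°  ·
  (0,4): δ = 86.99°  ·
  (1,2): δ = 65.23°  ·
  (1,3): δ = 20.76°  ✓
  (1,4): δ = 9.67°  ✓
  (2,3): δ = 135.53°  ·
  (2,4): δ = 105.10°  ·
  (3,4): δ = 149.57°  ·
antipodal pairs: 3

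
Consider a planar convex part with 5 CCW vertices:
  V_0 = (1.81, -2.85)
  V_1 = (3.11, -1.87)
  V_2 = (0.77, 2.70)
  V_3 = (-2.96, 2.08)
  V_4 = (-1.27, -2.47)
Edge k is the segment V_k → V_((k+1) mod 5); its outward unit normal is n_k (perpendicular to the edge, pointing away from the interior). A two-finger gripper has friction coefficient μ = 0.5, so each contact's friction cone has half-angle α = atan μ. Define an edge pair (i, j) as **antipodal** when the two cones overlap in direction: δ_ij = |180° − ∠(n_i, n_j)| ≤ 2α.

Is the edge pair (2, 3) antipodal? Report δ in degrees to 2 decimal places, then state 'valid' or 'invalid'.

δ = 79.06°, invalid

α = atan 0.5 = 26.57°;  2α = 53.13°
edge 2: e_2 = (-3.73, -0.62);  n_2 = (-0.1640, +0.9865)
edge 3: e_3 = (+1.69, -4.55);  n_3 = (-0.9374, -0.3482)
∠(n_2, n_3) = 100.94°
δ = |180° − 100.94°| = 79.06°
79.06° > 2α = 53.13°  →  invalid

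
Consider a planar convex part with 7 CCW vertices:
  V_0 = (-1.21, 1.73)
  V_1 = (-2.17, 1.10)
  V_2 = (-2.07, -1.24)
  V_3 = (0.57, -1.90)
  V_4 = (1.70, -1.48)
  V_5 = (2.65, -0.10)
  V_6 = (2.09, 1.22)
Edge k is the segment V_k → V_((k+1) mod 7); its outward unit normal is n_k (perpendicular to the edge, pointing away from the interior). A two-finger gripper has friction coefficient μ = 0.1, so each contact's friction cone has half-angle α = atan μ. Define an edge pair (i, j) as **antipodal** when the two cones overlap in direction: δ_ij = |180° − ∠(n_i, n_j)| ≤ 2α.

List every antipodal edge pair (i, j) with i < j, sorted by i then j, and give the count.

count = 1; pairs: (2,6)

α = atan 0.1 = 5.71°;  2α = 11.42°
n_0 = (-0.5487, +0.8360)
n_1 = (-0.9991, -0.0427)
n_2 = (-0.2425, -0.9701)
n_3 = (+0.3484, -0.9373)
n_4 = (+0.8237, -0.5670)
n_5 = (+0.9206, +0.3905)
n_6 = (+0.1527, +0.9883)
  (0,1): δ = 120.83°  ·
  (0,2): δ = 47.31°  ·
  (0,3): δ = 12.89°  ·
  (0,4): δ = 22.18°  ·
  (0,5): δ = 79.71°  ·
  (0,6): δ = 137.94°  ·
  (1,2): δ = 106.48°  ·
  (1,3): δ = 72.06°  ·
  (1,4): δ = 36.99°  ·
  (1,5): δ = 20.54°  ·
  (1,6): δ = 78.77°  ·
  (2,3): δ = 145.57°  ·
  (2,4): δ = 110.51°  ·
  (2,5): δ = 52.98°  ·
  (2,6): δ = 5.25°  ✓
  (3,4): δ = 144.93°  ·
  (3,5): δ = 87.40°  ·
  (3,6): δ = 29.17°  ·
  (4,5): δ = 122.47°  ·
  (4,6): δ = 64.24°  ·
  (5,6): δ = 121.77°  ·
antipodal pairs: 1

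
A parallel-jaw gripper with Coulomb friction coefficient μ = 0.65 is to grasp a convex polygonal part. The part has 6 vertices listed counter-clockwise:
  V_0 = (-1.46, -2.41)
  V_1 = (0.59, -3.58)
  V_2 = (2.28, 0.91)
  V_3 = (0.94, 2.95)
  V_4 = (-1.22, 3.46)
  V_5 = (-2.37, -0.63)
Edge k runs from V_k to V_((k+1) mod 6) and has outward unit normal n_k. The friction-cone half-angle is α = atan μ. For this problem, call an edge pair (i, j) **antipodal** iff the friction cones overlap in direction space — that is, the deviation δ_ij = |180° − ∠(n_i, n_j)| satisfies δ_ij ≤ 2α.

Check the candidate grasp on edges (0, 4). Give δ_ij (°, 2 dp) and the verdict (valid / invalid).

α = atan 0.65 = 33.02°;  2α = 66.05°
edge 0: e_0 = (+2.05, -1.17);  n_0 = (-0.4957, -0.8685)
edge 4: e_4 = (-1.15, -4.09);  n_4 = (-0.9627, +0.2707)
∠(n_0, n_4) = 75.99°
δ = |180° − 75.99°| = 104.01°
104.01° > 2α = 66.05°  →  invalid

δ = 104.01°, invalid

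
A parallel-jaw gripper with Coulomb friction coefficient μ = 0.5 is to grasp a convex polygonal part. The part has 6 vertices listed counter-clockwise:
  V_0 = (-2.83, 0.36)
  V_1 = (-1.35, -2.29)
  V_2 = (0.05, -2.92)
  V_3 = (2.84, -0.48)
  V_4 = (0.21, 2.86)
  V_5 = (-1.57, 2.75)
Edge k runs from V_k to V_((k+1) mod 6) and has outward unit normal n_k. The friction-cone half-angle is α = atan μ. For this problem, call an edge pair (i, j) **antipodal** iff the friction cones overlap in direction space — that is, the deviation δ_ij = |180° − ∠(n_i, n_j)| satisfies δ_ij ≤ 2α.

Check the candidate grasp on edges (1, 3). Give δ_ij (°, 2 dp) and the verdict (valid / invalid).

α = atan 0.5 = 26.57°;  2α = 53.13°
edge 1: e_1 = (+1.40, -0.63);  n_1 = (-0.4104, -0.9119)
edge 3: e_3 = (-2.63, +3.34);  n_3 = (+0.7857, +0.6187)
∠(n_1, n_3) = 152.45°
δ = |180° − 152.45°| = 27.55°
27.55° ≤ 2α = 53.13°  →  valid

δ = 27.55°, valid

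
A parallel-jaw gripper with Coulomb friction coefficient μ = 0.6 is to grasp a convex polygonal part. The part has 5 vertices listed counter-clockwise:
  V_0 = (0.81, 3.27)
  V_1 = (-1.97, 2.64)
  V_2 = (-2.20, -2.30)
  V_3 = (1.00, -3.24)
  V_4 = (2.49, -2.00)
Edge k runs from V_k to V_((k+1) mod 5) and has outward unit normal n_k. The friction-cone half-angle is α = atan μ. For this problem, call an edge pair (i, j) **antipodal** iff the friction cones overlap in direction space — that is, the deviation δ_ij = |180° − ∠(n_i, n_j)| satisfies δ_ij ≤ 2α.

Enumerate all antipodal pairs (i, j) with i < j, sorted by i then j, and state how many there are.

α = atan 0.6 = 30.96°;  2α = 61.93°
n_0 = (-0.2210, +0.9753)
n_1 = (-0.9989, +0.0465)
n_2 = (-0.2818, -0.9595)
n_3 = (+0.6397, -0.7686)
n_4 = (+0.9528, +0.3037)
  (0,1): δ = 105.43°  ·
  (0,2): δ = 29.14°  ✓
  (0,3): δ = 27.00°  ✓
  (0,4): δ = 94.91°  ·
  (1,2): δ = 103.70°  ·
  (1,3): δ = 47.57°  ✓
  (1,4): δ = 20.35°  ✓
  (2,3): δ = 123.86°  ·
  (2,4): δ = 55.95°  ✓
  (3,4): δ = 112.09°  ·
antipodal pairs: 5

count = 5; pairs: (0,2), (0,3), (1,3), (1,4), (2,4)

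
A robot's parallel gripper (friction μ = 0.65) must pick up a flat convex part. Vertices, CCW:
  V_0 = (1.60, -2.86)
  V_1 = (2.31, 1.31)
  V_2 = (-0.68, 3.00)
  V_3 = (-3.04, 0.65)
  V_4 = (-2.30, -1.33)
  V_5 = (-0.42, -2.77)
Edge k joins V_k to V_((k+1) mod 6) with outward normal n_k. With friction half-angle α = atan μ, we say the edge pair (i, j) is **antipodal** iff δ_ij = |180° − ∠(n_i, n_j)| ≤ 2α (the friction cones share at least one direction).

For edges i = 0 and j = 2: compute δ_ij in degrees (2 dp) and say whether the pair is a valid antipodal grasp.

δ = 35.46°, valid

α = atan 0.65 = 33.02°;  2α = 66.05°
edge 0: e_0 = (+0.71, +4.17);  n_0 = (+0.9858, -0.1678)
edge 2: e_2 = (-2.36, -2.35);  n_2 = (-0.7056, +0.7086)
∠(n_0, n_2) = 144.54°
δ = |180° − 144.54°| = 35.46°
35.46° ≤ 2α = 66.05°  →  valid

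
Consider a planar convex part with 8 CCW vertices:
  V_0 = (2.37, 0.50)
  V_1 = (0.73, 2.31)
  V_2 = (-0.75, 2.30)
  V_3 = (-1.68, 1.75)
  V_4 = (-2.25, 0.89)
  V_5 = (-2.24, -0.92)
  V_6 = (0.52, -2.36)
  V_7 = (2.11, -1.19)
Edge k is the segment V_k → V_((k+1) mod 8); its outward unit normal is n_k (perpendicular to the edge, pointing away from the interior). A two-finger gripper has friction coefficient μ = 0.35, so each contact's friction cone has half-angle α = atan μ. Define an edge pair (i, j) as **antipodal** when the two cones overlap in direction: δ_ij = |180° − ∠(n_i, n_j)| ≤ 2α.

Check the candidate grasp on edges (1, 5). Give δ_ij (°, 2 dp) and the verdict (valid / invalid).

α = atan 0.35 = 19.29°;  2α = 38.58°
edge 1: e_1 = (-1.48, -0.01);  n_1 = (-0.0068, +1.0000)
edge 5: e_5 = (+2.76, -1.44);  n_5 = (-0.4626, -0.8866)
∠(n_1, n_5) = 152.06°
δ = |180° − 152.06°| = 27.94°
27.94° ≤ 2α = 38.58°  →  valid

δ = 27.94°, valid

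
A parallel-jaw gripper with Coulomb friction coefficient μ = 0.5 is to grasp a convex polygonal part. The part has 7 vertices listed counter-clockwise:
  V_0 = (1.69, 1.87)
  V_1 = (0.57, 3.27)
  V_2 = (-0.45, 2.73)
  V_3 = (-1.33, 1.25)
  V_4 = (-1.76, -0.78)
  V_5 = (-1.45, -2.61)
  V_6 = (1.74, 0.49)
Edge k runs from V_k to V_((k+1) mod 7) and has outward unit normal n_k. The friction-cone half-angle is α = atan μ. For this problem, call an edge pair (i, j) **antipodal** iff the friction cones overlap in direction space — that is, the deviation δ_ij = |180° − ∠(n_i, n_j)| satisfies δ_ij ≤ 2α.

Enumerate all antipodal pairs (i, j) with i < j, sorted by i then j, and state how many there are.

α = atan 0.5 = 26.57°;  2α = 53.13°
n_0 = (+0.7809, +0.6247)
n_1 = (-0.4679, +0.8838)
n_2 = (-0.8595, +0.5111)
n_3 = (-0.9783, +0.2072)
n_4 = (-0.9860, -0.1670)
n_5 = (+0.6969, -0.7172)
n_6 = (+0.9993, +0.0362)
  (0,1): δ = 100.76°  ·
  (0,2): δ = 69.40°  ·
  (0,3): δ = 50.62°  ✓
  (0,4): δ = 29.05°  ✓
  (0,5): δ = 95.52°  ·
  (0,6): δ = 143.42°  ·
  (1,2): δ = 148.63°  ·
  (1,3): δ = 129.86°  ·
  (1,4): δ = 108.28°  ·
  (1,5): δ = 16.28°  ✓
  (1,6): δ = 64.18°  ·
  (2,3): δ = 161.22°  ·
  (2,4): δ = 139.65°  ·
  (2,5): δ = 15.08°  ✓
  (2,6): δ = 32.81°  ✓
  (3,4): δ = 158.43°  ·
  (3,5): δ = 33.86°  ✓
  (3,6): δ = 14.03°  ✓
  (4,5): δ = 55.43°  ·
  (4,6): δ = 7.54°  ✓
  (5,6): δ = 132.11°  ·
antipodal pairs: 8

count = 8; pairs: (0,3), (0,4), (1,5), (2,5), (2,6), (3,5), (3,6), (4,6)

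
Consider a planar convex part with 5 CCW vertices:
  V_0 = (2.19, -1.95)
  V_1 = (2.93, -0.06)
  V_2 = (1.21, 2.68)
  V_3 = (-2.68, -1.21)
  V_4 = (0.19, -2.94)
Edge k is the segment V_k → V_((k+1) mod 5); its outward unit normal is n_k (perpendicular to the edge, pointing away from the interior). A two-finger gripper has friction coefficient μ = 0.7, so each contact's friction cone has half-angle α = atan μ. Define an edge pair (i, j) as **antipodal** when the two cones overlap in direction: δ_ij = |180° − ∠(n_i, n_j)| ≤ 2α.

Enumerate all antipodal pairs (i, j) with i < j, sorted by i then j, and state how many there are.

α = atan 0.7 = 34.99°;  2α = 69.98°
n_0 = (+0.9312, -0.3646)
n_1 = (+0.8470, +0.5317)
n_2 = (-0.7071, +0.7071)
n_3 = (-0.5163, -0.8564)
n_4 = (+0.4436, -0.8962)
  (0,1): δ = 126.50°  ·
  (0,2): δ = 23.62°  ✓
  (0,3): δ = 80.30°  ·
  (0,4): δ = 137.72°  ·
  (1,2): δ = 77.12°  ·
  (1,3): δ = 26.80°  ✓
  (1,4): δ = 84.22°  ·
  (2,3): δ = 76.08°  ·
  (2,4): δ = 18.66°  ✓
  (3,4): δ = 122.58°  ·
antipodal pairs: 3

count = 3; pairs: (0,2), (1,3), (2,4)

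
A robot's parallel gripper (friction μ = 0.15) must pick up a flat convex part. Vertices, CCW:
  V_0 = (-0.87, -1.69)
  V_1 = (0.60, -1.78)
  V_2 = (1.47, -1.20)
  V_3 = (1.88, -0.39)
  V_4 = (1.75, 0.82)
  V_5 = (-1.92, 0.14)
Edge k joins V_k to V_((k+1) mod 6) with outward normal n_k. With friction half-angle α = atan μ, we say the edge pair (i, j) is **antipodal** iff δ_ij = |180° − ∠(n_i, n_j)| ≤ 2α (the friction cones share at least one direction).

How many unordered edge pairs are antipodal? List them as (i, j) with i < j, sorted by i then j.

α = atan 0.15 = 8.53°;  2α = 17.06°
n_0 = (-0.0611, -0.9981)
n_1 = (+0.5547, -0.8321)
n_2 = (+0.8922, -0.4516)
n_3 = (+0.9943, +0.1068)
n_4 = (-0.1822, +0.9833)
n_5 = (-0.8674, -0.4977)
  (0,1): δ = 142.81°  ·
  (0,2): δ = 113.34°  ·
  (0,3): δ = 80.36°  ·
  (0,4): δ = 14.00°  ✓
  (0,5): δ = 123.35°  ·
  (1,2): δ = 150.54°  ·
  (1,3): δ = 117.56°  ·
  (1,4): δ = 23.19°  ·
  (1,5): δ = 86.16°  ·
  (2,3): δ = 147.02°  ·
  (2,4): δ = 52.66°  ·
  (2,5): δ = 56.69°  ·
  (3,4): δ = 85.64°  ·
  (3,5): δ = 23.71°  ·
  (4,5): δ = 70.65°  ·
antipodal pairs: 1

count = 1; pairs: (0,4)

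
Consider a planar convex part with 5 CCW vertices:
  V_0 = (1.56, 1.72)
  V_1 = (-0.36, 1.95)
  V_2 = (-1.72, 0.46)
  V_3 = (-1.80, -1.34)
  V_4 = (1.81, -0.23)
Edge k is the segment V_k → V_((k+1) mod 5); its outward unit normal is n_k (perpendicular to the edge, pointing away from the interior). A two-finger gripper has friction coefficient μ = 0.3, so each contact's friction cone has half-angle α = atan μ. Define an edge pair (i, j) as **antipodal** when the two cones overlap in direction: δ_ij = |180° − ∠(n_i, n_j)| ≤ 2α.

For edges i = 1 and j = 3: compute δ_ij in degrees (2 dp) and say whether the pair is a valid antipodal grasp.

δ = 30.52°, valid

α = atan 0.3 = 16.70°;  2α = 33.40°
edge 1: e_1 = (-1.36, -1.49);  n_1 = (-0.7386, +0.6742)
edge 3: e_3 = (+3.61, +1.11);  n_3 = (+0.2939, -0.9558)
∠(n_1, n_3) = 149.48°
δ = |180° − 149.48°| = 30.52°
30.52° ≤ 2α = 33.40°  →  valid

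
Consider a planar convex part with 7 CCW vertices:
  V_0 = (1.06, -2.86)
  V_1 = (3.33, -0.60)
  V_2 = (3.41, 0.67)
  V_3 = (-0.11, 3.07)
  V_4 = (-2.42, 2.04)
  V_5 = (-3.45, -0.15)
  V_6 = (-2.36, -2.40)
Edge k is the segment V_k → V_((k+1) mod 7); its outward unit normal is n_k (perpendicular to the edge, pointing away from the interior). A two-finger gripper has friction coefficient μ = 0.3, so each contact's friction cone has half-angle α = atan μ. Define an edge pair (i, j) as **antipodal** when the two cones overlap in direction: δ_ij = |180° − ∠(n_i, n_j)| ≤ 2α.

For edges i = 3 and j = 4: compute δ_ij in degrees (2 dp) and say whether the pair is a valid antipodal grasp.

δ = 139.22°, invalid

α = atan 0.3 = 16.70°;  2α = 33.40°
edge 3: e_3 = (-2.31, -1.03);  n_3 = (-0.4072, +0.9133)
edge 4: e_4 = (-1.03, -2.19);  n_4 = (-0.9049, +0.4256)
∠(n_3, n_4) = 40.78°
δ = |180° − 40.78°| = 139.22°
139.22° > 2α = 33.40°  →  invalid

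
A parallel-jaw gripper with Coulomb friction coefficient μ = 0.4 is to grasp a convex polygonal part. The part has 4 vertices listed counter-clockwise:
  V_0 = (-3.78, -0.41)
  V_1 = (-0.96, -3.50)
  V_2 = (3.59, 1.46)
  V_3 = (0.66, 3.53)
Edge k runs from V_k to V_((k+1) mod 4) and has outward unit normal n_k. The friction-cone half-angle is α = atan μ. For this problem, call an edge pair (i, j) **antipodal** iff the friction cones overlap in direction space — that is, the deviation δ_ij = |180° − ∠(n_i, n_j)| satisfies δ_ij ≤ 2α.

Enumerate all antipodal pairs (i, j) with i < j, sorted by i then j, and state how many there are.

count = 2; pairs: (0,2), (1,3)

α = atan 0.4 = 21.80°;  2α = 43.60°
n_0 = (-0.7386, -0.6741)
n_1 = (+0.7369, -0.6760)
n_2 = (+0.5770, +0.8167)
n_3 = (-0.6637, +0.7480)
  (0,1): δ = 84.92°  ·
  (0,2): δ = 12.38°  ✓
  (0,3): δ = 89.20°  ·
  (1,2): δ = 82.71°  ·
  (1,3): δ = 5.88°  ✓
  (2,3): δ = 103.17°  ·
antipodal pairs: 2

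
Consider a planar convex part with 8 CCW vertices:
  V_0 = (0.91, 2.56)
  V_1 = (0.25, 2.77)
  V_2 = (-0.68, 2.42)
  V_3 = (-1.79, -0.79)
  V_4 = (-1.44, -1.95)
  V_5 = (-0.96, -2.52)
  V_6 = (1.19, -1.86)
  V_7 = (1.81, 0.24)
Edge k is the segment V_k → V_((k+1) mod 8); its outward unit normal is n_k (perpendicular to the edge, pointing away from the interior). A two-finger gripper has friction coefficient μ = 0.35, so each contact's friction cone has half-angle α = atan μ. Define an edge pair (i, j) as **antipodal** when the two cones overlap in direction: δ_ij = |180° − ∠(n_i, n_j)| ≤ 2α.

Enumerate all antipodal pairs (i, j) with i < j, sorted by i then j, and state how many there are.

count = 7; pairs: (0,4), (0,5), (1,5), (2,6), (3,6), (3,7), (4,7)

α = atan 0.35 = 19.29°;  2α = 38.58°
n_0 = (+0.3032, +0.9529)
n_1 = (-0.3522, +0.9359)
n_2 = (-0.9451, +0.3268)
n_3 = (-0.9574, -0.2889)
n_4 = (-0.7649, -0.6441)
n_5 = (+0.2935, -0.9560)
n_6 = (+0.9591, -0.2832)
n_7 = (+0.9323, +0.3617)
  (0,1): δ = 141.73°  ·
  (0,2): δ = 91.42°  ·
  (0,3): δ = 55.56°  ·
  (0,4): δ = 32.25°  ✓
  (0,5): δ = 34.72°  ✓
  (0,6): δ = 91.20°  ·
  (0,7): δ = 128.85°  ·
  (1,2): δ = 129.70°  ·
  (1,3): δ = 93.83°  ·
  (1,4): δ = 70.52°  ·
  (1,5): δ = 3.56°  ✓
  (1,6): δ = 52.93°  ·
  (1,7): δ = 90.58°  ·
  (2,3): δ = 144.14°  ·
  (2,4): δ = 120.82°  ·
  (2,5): δ = 53.86°  ·
  (2,6): δ = 2.63°  ✓
  (2,7): δ = 40.28°  ·
  (3,4): δ = 156.69°  ·
  (3,5): δ = 89.72°  ·
  (3,6): δ = 33.24°  ✓
  (3,7): δ = 4.41°  ✓
  (4,5): δ = 113.04°  ·
  (4,6): δ = 56.55°  ·
  (4,7): δ = 18.90°  ✓
  (5,6): δ = 123.51°  ·
  (5,7): δ = 85.86°  ·
  (6,7): δ = 142.35°  ·
antipodal pairs: 7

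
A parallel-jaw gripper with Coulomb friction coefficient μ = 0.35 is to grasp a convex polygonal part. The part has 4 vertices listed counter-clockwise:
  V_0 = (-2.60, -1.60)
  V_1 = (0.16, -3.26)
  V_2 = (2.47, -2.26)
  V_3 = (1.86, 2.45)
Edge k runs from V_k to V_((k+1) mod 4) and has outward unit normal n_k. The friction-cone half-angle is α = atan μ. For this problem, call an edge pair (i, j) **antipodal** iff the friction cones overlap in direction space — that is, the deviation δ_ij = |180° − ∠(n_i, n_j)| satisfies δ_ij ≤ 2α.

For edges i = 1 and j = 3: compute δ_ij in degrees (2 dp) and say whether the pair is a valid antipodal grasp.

δ = 18.83°, valid

α = atan 0.35 = 19.29°;  2α = 38.58°
edge 1: e_1 = (+2.31, +1.00);  n_1 = (+0.3973, -0.9177)
edge 3: e_3 = (-4.46, -4.05);  n_3 = (-0.6723, +0.7403)
∠(n_1, n_3) = 161.17°
δ = |180° − 161.17°| = 18.83°
18.83° ≤ 2α = 38.58°  →  valid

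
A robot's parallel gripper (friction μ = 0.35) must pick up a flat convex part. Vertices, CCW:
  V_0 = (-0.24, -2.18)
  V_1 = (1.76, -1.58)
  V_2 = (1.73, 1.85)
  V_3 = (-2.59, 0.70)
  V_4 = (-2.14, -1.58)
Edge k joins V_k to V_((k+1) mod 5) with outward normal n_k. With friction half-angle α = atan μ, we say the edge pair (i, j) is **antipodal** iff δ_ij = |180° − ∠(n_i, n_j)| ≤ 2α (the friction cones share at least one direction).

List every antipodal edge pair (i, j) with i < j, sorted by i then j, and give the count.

count = 3; pairs: (0,2), (1,3), (2,4)

α = atan 0.35 = 19.29°;  2α = 38.58°
n_0 = (+0.2873, -0.9578)
n_1 = (+1.0000, +0.0087)
n_2 = (-0.2572, +0.9663)
n_3 = (-0.9811, -0.1936)
n_4 = (-0.3011, -0.9536)
  (0,1): δ = 106.20°  ·
  (0,2): δ = 1.79°  ✓
  (0,3): δ = 84.47°  ·
  (0,4): δ = 145.78°  ·
  (1,2): δ = 75.59°  ·
  (1,3): δ = 10.66°  ✓
  (1,4): δ = 71.97°  ·
  (2,3): δ = 93.74°  ·
  (2,4): δ = 32.43°  ✓
  (3,4): δ = 118.69°  ·
antipodal pairs: 3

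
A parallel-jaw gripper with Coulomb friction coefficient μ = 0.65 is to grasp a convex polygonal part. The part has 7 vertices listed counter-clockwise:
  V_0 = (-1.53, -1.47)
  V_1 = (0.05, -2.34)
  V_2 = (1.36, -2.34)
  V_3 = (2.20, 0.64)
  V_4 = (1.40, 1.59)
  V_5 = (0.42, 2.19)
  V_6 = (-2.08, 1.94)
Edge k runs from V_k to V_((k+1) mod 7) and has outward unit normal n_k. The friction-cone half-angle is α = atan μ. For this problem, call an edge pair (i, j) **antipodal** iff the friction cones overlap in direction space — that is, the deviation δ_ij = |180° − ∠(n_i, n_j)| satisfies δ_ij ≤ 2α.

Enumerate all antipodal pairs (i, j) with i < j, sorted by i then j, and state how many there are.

α = atan 0.65 = 33.02°;  2α = 66.05°
n_0 = (-0.4823, -0.8760)
n_1 = (+0.0000, -1.0000)
n_2 = (+0.9625, -0.2713)
n_3 = (+0.7649, +0.6441)
n_4 = (+0.5222, +0.8529)
n_5 = (-0.0995, +0.9950)
n_6 = (-0.9872, -0.1592)
  (0,1): δ = 151.16°  ·
  (0,2): δ = 76.90°  ·
  (0,3): δ = 21.06°  ✓
  (0,4): δ = 2.64°  ✓
  (0,5): δ = 34.55°  ✓
  (0,6): δ = 128.00°  ·
  (1,2): δ = 105.74°  ·
  (1,3): δ = 49.90°  ✓
  (1,4): δ = 31.48°  ✓
  (1,5): δ = 5.71°  ✓
  (1,6): δ = 99.16°  ·
  (2,3): δ = 124.16°  ·
  (2,4): δ = 105.73°  ·
  (2,5): δ = 68.55°  ·
  (2,6): δ = 24.90°  ✓
  (3,4): δ = 161.58°  ·
  (3,5): δ = 124.39°  ·
  (3,6): δ = 30.94°  ✓
  (4,5): δ = 142.81°  ·
  (4,6): δ = 49.36°  ✓
  (5,6): δ = 86.55°  ·
antipodal pairs: 9

count = 9; pairs: (0,3), (0,4), (0,5), (1,3), (1,4), (1,5), (2,6), (3,6), (4,6)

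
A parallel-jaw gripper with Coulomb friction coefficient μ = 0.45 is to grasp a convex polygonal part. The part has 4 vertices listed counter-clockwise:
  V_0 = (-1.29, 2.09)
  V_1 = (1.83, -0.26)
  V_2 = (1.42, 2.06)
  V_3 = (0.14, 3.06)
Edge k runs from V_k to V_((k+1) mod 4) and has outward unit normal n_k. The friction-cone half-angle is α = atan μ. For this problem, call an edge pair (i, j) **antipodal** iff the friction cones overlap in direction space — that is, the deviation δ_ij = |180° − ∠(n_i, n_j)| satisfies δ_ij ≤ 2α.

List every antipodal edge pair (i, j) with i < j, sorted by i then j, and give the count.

count = 2; pairs: (0,1), (0,2)

α = atan 0.45 = 24.23°;  2α = 48.46°
n_0 = (-0.6016, -0.7988)
n_1 = (+0.9847, +0.1740)
n_2 = (+0.6156, +0.7880)
n_3 = (-0.5614, +0.8276)
  (0,1): δ = 42.99°  ✓
  (0,2): δ = 1.01°  ✓
  (0,3): δ = 71.14°  ·
  (1,2): δ = 138.02°  ·
  (1,3): δ = 65.87°  ·
  (2,3): δ = 107.85°  ·
antipodal pairs: 2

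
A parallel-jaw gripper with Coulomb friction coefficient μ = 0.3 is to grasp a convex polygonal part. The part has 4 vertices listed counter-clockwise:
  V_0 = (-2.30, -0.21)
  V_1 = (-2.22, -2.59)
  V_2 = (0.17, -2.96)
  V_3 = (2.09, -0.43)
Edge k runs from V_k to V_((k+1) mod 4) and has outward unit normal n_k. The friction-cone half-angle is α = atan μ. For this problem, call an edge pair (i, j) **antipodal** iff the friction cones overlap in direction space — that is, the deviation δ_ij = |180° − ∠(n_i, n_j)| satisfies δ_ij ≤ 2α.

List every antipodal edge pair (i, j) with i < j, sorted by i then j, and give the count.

α = atan 0.3 = 16.70°;  2α = 33.40°
n_0 = (-0.9994, -0.0336)
n_1 = (-0.1530, -0.9882)
n_2 = (+0.7966, -0.6045)
n_3 = (+0.0501, +0.9987)
  (0,1): δ = 100.73°  ·
  (0,2): δ = 39.12°  ·
  (0,3): δ = 85.21°  ·
  (1,2): δ = 118.39°  ·
  (1,3): δ = 5.93°  ✓
  (2,3): δ = 55.67°  ·
antipodal pairs: 1

count = 1; pairs: (1,3)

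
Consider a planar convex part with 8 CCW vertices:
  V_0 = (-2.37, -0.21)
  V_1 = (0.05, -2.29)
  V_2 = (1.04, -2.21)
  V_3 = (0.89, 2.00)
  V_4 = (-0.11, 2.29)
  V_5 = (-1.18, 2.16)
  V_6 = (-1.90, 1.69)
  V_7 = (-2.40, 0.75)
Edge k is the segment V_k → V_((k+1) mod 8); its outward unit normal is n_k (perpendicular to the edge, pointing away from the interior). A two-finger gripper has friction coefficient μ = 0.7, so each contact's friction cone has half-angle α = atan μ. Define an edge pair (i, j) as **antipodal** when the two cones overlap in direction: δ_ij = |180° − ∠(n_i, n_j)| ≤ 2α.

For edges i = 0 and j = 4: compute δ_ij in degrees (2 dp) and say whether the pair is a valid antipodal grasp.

α = atan 0.7 = 34.99°;  2α = 69.98°
edge 0: e_0 = (+2.42, -2.08);  n_0 = (-0.6518, -0.7584)
edge 4: e_4 = (-1.07, -0.13);  n_4 = (-0.1206, +0.9927)
∠(n_0, n_4) = 132.39°
δ = |180° − 132.39°| = 47.61°
47.61° ≤ 2α = 69.98°  →  valid

δ = 47.61°, valid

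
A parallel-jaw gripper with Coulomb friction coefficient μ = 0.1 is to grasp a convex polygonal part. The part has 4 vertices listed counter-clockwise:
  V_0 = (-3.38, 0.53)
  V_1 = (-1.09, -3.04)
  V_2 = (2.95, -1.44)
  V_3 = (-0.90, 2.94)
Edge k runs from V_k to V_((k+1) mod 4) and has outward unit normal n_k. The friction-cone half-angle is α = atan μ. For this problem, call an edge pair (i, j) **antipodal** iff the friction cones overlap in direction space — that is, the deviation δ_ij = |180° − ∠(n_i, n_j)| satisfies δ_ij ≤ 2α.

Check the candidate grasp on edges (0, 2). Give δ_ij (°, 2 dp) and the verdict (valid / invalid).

α = atan 0.1 = 5.71°;  2α = 11.42°
edge 0: e_0 = (+2.29, -3.57);  n_0 = (-0.8417, -0.5399)
edge 2: e_2 = (-3.85, +4.38);  n_2 = (+0.7511, +0.6602)
∠(n_0, n_2) = 171.36°
δ = |180° − 171.36°| = 8.64°
8.64° ≤ 2α = 11.42°  →  valid

δ = 8.64°, valid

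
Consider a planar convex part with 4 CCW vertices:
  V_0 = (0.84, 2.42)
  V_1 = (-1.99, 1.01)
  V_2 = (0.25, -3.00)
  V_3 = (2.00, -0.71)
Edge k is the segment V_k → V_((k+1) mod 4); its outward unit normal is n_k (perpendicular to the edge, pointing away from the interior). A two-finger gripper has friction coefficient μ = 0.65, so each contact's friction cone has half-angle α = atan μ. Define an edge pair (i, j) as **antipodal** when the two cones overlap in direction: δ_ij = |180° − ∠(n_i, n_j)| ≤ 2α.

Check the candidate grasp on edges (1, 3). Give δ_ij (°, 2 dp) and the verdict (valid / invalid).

δ = 8.85°, valid

α = atan 0.65 = 33.02°;  2α = 66.05°
edge 1: e_1 = (+2.24, -4.01);  n_1 = (-0.8730, -0.4877)
edge 3: e_3 = (-1.16, +3.13);  n_3 = (+0.9377, +0.3475)
∠(n_1, n_3) = 171.15°
δ = |180° − 171.15°| = 8.85°
8.85° ≤ 2α = 66.05°  →  valid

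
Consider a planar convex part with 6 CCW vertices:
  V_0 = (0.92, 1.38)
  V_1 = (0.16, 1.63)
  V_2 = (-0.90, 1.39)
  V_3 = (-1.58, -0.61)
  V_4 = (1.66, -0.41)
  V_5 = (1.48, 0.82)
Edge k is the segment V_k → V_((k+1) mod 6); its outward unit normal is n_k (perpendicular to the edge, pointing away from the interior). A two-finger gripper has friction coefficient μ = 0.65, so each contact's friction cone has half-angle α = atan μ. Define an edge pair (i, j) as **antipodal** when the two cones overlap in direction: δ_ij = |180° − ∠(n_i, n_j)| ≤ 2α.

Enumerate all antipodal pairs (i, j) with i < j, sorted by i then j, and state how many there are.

count = 5; pairs: (0,3), (1,3), (2,4), (2,5), (3,5)

α = atan 0.65 = 33.02°;  2α = 66.05°
n_0 = (+0.3125, +0.9499)
n_1 = (-0.2208, +0.9753)
n_2 = (-0.9468, +0.3219)
n_3 = (+0.0616, -0.9981)
n_4 = (+0.9895, +0.1448)
n_5 = (+0.7071, +0.7071)
  (0,1): δ = 149.03°  ·
  (0,2): δ = 90.57°  ·
  (0,3): δ = 21.74°  ✓
  (0,4): δ = 116.53°  ·
  (0,5): δ = 153.21°  ·
  (1,2): δ = 121.54°  ·
  (1,3): δ = 9.23°  ✓
  (1,4): δ = 85.57°  ·
  (1,5): δ = 122.24°  ·
  (2,3): δ = 67.69°  ·
  (2,4): δ = 27.10°  ✓
  (2,5): δ = 63.78°  ✓
  (3,4): δ = 85.21°  ·
  (3,5): δ = 48.53°  ✓
  (4,5): δ = 143.33°  ·
antipodal pairs: 5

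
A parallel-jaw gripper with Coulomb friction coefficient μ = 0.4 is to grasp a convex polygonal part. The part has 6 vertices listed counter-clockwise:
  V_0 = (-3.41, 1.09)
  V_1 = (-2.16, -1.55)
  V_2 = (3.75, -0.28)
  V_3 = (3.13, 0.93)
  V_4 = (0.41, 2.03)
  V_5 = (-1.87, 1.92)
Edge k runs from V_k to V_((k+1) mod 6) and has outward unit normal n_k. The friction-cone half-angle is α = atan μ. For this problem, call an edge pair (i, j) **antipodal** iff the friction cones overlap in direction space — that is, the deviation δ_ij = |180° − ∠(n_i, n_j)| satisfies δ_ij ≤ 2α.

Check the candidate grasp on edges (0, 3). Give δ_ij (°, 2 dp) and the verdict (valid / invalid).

δ = 42.64°, valid

α = atan 0.4 = 21.80°;  2α = 43.60°
edge 0: e_0 = (+1.25, -2.64);  n_0 = (-0.9038, -0.4279)
edge 3: e_3 = (-2.72, +1.10);  n_3 = (+0.3749, +0.9271)
∠(n_0, n_3) = 137.36°
δ = |180° − 137.36°| = 42.64°
42.64° ≤ 2α = 43.60°  →  valid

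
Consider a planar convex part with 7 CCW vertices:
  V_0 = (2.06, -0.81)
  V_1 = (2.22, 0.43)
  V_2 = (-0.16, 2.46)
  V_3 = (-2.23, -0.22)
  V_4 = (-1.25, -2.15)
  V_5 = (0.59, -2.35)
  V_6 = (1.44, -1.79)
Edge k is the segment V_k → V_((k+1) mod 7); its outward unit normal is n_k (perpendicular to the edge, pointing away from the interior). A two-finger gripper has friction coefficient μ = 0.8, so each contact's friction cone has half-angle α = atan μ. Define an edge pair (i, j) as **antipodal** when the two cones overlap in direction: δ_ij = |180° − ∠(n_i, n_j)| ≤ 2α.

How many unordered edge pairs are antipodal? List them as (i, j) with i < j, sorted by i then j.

α = atan 0.8 = 38.66°;  2α = 77.32°
n_0 = (+0.9918, -0.1280)
n_1 = (+0.6489, +0.7608)
n_2 = (-0.7914, +0.6113)
n_3 = (-0.8916, -0.4527)
n_4 = (-0.1081, -0.9941)
n_5 = (+0.5502, -0.8351)
n_6 = (+0.8451, -0.5346)
  (0,1): δ = 123.11°  ·
  (0,2): δ = 30.33°  ✓
  (0,3): δ = 34.27°  ✓
  (0,4): δ = 91.15°  ·
  (0,5): δ = 130.73°  ·
  (0,6): δ = 155.03°  ·
  (1,2): δ = 87.22°  ·
  (1,3): δ = 22.62°  ✓
  (1,4): δ = 34.26°  ✓
  (1,5): δ = 73.84°  ✓
  (1,6): δ = 98.14°  ·
  (2,3): δ = 115.40°  ·
  (2,4): δ = 58.52°  ✓
  (2,5): δ = 18.94°  ✓
  (2,6): δ = 5.36°  ✓
  (3,4): δ = 123.12°  ·
  (3,5): δ = 83.54°  ·
  (3,6): δ = 59.24°  ✓
  (4,5): δ = 140.42°  ·
  (4,6): δ = 116.12°  ·
  (5,6): δ = 155.70°  ·
antipodal pairs: 9

count = 9; pairs: (0,2), (0,3), (1,3), (1,4), (1,5), (2,4), (2,5), (2,6), (3,6)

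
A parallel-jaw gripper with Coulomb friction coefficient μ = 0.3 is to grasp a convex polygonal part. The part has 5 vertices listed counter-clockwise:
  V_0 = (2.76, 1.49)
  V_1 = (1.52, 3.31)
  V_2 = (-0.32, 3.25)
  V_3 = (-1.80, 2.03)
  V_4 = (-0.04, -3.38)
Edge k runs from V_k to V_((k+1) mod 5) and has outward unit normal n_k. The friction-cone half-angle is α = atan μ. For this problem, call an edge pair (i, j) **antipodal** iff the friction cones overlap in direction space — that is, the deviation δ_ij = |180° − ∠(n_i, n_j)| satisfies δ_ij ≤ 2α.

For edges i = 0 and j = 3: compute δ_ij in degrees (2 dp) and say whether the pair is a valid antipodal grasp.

δ = 16.25°, valid

α = atan 0.3 = 16.70°;  2α = 33.40°
edge 0: e_0 = (-1.24, +1.82);  n_0 = (+0.8264, +0.5631)
edge 3: e_3 = (+1.76, -5.41);  n_3 = (-0.9509, -0.3094)
∠(n_0, n_3) = 163.75°
δ = |180° − 163.75°| = 16.25°
16.25° ≤ 2α = 33.40°  →  valid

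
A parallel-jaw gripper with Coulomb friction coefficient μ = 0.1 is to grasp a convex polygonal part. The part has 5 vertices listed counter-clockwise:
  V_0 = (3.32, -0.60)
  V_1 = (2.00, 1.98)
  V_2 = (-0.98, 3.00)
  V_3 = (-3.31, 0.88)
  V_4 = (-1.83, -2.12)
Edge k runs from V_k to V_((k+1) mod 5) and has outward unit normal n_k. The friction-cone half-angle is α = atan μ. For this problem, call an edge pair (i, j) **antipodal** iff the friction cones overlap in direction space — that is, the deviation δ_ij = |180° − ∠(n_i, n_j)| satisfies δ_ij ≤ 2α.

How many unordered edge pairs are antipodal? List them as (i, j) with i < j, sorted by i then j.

count = 1; pairs: (0,3)

α = atan 0.1 = 5.71°;  2α = 11.42°
n_0 = (+0.8902, +0.4555)
n_1 = (+0.3238, +0.9461)
n_2 = (-0.6730, +0.7397)
n_3 = (-0.8968, -0.4424)
n_4 = (+0.2831, -0.9591)
  (0,1): δ = 135.99°  ·
  (0,2): δ = 74.80°  ·
  (0,3): δ = 0.84°  ✓
  (0,4): δ = 79.35°  ·
  (1,2): δ = 118.81°  ·
  (1,3): δ = 44.85°  ·
  (1,4): δ = 35.34°  ·
  (2,3): δ = 106.04°  ·
  (2,4): δ = 25.85°  ·
  (3,4): δ = 99.81°  ·
antipodal pairs: 1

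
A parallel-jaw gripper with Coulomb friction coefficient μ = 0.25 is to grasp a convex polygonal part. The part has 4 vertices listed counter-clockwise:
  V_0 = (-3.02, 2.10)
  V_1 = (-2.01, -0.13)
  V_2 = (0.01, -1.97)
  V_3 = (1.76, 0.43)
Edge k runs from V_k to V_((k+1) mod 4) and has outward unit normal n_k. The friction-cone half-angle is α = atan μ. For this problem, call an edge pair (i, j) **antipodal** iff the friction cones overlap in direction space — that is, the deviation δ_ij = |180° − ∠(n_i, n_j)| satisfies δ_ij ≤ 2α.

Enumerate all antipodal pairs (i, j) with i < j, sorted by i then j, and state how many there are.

count = 1; pairs: (1,3)

α = atan 0.25 = 14.04°;  2α = 28.07°
n_0 = (-0.9109, -0.4126)
n_1 = (-0.6734, -0.7393)
n_2 = (+0.8080, -0.5892)
n_3 = (+0.3298, +0.9440)
  (0,1): δ = 156.70°  ·
  (0,2): δ = 60.46°  ·
  (0,3): δ = 46.38°  ·
  (1,2): δ = 83.77°  ·
  (1,3): δ = 23.07°  ✓
  (2,3): δ = 73.16°  ·
antipodal pairs: 1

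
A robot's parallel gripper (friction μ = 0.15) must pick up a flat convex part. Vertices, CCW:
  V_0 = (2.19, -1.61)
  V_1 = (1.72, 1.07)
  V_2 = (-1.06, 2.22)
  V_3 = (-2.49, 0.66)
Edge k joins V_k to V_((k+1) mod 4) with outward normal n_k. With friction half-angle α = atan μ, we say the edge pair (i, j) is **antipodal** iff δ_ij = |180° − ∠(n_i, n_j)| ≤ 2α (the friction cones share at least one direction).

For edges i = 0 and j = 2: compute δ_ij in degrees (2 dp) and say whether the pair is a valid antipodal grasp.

α = atan 0.15 = 8.53°;  2α = 17.06°
edge 0: e_0 = (-0.47, +2.68);  n_0 = (+0.9850, +0.1727)
edge 2: e_2 = (-1.43, -1.56);  n_2 = (-0.7372, +0.6757)
∠(n_0, n_2) = 127.54°
δ = |180° − 127.54°| = 52.46°
52.46° > 2α = 17.06°  →  invalid

δ = 52.46°, invalid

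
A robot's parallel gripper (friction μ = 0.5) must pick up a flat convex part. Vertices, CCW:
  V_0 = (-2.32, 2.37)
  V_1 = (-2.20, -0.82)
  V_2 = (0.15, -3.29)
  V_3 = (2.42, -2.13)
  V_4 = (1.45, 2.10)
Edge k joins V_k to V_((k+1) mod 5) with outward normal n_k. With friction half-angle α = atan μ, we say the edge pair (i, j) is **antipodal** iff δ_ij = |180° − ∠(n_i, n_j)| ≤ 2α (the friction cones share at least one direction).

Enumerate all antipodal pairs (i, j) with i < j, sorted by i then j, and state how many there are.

α = atan 0.5 = 26.57°;  2α = 53.13°
n_0 = (-0.9993, -0.0376)
n_1 = (-0.7245, -0.6893)
n_2 = (+0.4550, -0.8905)
n_3 = (+0.9747, +0.2235)
n_4 = (+0.0714, +0.9974)
  (0,1): δ = 138.58°  ·
  (0,2): δ = 65.09°  ·
  (0,3): δ = 10.76°  ✓
  (0,4): δ = 83.75°  ·
  (1,2): δ = 106.51°  ·
  (1,3): δ = 30.66°  ✓
  (1,4): δ = 42.33°  ✓
  (2,3): δ = 104.15°  ·
  (2,4): δ = 31.16°  ✓
  (3,4): δ = 107.01°  ·
antipodal pairs: 4

count = 4; pairs: (0,3), (1,3), (1,4), (2,4)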